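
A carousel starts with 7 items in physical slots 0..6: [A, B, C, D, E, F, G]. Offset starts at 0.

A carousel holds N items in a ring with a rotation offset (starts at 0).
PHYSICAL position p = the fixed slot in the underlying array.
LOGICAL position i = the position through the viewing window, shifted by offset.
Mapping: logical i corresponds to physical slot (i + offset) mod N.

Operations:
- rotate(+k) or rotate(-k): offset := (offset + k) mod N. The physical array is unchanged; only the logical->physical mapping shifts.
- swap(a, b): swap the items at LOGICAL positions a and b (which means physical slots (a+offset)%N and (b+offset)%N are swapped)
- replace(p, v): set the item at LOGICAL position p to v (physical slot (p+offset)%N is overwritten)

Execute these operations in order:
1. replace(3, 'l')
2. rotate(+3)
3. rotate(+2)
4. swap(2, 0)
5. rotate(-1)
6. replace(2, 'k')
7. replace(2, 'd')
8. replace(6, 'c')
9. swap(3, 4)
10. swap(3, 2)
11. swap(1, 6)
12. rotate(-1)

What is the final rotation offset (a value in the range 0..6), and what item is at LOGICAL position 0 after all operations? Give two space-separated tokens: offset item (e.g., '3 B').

Answer: 3 A

Derivation:
After op 1 (replace(3, 'l')): offset=0, physical=[A,B,C,l,E,F,G], logical=[A,B,C,l,E,F,G]
After op 2 (rotate(+3)): offset=3, physical=[A,B,C,l,E,F,G], logical=[l,E,F,G,A,B,C]
After op 3 (rotate(+2)): offset=5, physical=[A,B,C,l,E,F,G], logical=[F,G,A,B,C,l,E]
After op 4 (swap(2, 0)): offset=5, physical=[F,B,C,l,E,A,G], logical=[A,G,F,B,C,l,E]
After op 5 (rotate(-1)): offset=4, physical=[F,B,C,l,E,A,G], logical=[E,A,G,F,B,C,l]
After op 6 (replace(2, 'k')): offset=4, physical=[F,B,C,l,E,A,k], logical=[E,A,k,F,B,C,l]
After op 7 (replace(2, 'd')): offset=4, physical=[F,B,C,l,E,A,d], logical=[E,A,d,F,B,C,l]
After op 8 (replace(6, 'c')): offset=4, physical=[F,B,C,c,E,A,d], logical=[E,A,d,F,B,C,c]
After op 9 (swap(3, 4)): offset=4, physical=[B,F,C,c,E,A,d], logical=[E,A,d,B,F,C,c]
After op 10 (swap(3, 2)): offset=4, physical=[d,F,C,c,E,A,B], logical=[E,A,B,d,F,C,c]
After op 11 (swap(1, 6)): offset=4, physical=[d,F,C,A,E,c,B], logical=[E,c,B,d,F,C,A]
After op 12 (rotate(-1)): offset=3, physical=[d,F,C,A,E,c,B], logical=[A,E,c,B,d,F,C]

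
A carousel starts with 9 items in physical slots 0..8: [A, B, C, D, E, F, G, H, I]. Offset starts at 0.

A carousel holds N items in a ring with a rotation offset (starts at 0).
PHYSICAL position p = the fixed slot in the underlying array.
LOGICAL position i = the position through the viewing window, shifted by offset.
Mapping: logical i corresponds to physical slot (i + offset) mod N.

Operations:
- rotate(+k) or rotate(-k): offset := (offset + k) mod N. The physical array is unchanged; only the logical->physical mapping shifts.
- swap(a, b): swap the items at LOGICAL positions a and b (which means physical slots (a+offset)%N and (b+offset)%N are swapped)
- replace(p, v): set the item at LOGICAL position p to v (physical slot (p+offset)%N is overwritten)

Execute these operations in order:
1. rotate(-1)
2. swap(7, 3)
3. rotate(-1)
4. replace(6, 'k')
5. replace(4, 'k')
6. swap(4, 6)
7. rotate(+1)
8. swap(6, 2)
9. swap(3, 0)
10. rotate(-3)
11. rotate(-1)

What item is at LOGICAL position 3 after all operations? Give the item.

After op 1 (rotate(-1)): offset=8, physical=[A,B,C,D,E,F,G,H,I], logical=[I,A,B,C,D,E,F,G,H]
After op 2 (swap(7, 3)): offset=8, physical=[A,B,G,D,E,F,C,H,I], logical=[I,A,B,G,D,E,F,C,H]
After op 3 (rotate(-1)): offset=7, physical=[A,B,G,D,E,F,C,H,I], logical=[H,I,A,B,G,D,E,F,C]
After op 4 (replace(6, 'k')): offset=7, physical=[A,B,G,D,k,F,C,H,I], logical=[H,I,A,B,G,D,k,F,C]
After op 5 (replace(4, 'k')): offset=7, physical=[A,B,k,D,k,F,C,H,I], logical=[H,I,A,B,k,D,k,F,C]
After op 6 (swap(4, 6)): offset=7, physical=[A,B,k,D,k,F,C,H,I], logical=[H,I,A,B,k,D,k,F,C]
After op 7 (rotate(+1)): offset=8, physical=[A,B,k,D,k,F,C,H,I], logical=[I,A,B,k,D,k,F,C,H]
After op 8 (swap(6, 2)): offset=8, physical=[A,F,k,D,k,B,C,H,I], logical=[I,A,F,k,D,k,B,C,H]
After op 9 (swap(3, 0)): offset=8, physical=[A,F,I,D,k,B,C,H,k], logical=[k,A,F,I,D,k,B,C,H]
After op 10 (rotate(-3)): offset=5, physical=[A,F,I,D,k,B,C,H,k], logical=[B,C,H,k,A,F,I,D,k]
After op 11 (rotate(-1)): offset=4, physical=[A,F,I,D,k,B,C,H,k], logical=[k,B,C,H,k,A,F,I,D]

Answer: H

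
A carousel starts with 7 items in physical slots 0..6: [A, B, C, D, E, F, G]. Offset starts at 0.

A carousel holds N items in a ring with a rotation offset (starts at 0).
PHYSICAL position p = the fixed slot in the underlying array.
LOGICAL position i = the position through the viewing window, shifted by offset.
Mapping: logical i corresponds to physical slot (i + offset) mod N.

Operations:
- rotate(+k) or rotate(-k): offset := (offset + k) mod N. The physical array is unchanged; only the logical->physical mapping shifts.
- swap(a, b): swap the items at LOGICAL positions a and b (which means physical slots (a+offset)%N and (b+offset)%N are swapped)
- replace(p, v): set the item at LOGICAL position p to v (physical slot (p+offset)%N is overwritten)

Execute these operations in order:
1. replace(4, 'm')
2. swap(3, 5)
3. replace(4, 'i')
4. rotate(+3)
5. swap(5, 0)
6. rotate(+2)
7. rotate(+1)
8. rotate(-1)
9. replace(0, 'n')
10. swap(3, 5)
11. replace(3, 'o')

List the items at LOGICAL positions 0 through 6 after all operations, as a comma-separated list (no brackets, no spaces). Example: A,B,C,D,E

After op 1 (replace(4, 'm')): offset=0, physical=[A,B,C,D,m,F,G], logical=[A,B,C,D,m,F,G]
After op 2 (swap(3, 5)): offset=0, physical=[A,B,C,F,m,D,G], logical=[A,B,C,F,m,D,G]
After op 3 (replace(4, 'i')): offset=0, physical=[A,B,C,F,i,D,G], logical=[A,B,C,F,i,D,G]
After op 4 (rotate(+3)): offset=3, physical=[A,B,C,F,i,D,G], logical=[F,i,D,G,A,B,C]
After op 5 (swap(5, 0)): offset=3, physical=[A,F,C,B,i,D,G], logical=[B,i,D,G,A,F,C]
After op 6 (rotate(+2)): offset=5, physical=[A,F,C,B,i,D,G], logical=[D,G,A,F,C,B,i]
After op 7 (rotate(+1)): offset=6, physical=[A,F,C,B,i,D,G], logical=[G,A,F,C,B,i,D]
After op 8 (rotate(-1)): offset=5, physical=[A,F,C,B,i,D,G], logical=[D,G,A,F,C,B,i]
After op 9 (replace(0, 'n')): offset=5, physical=[A,F,C,B,i,n,G], logical=[n,G,A,F,C,B,i]
After op 10 (swap(3, 5)): offset=5, physical=[A,B,C,F,i,n,G], logical=[n,G,A,B,C,F,i]
After op 11 (replace(3, 'o')): offset=5, physical=[A,o,C,F,i,n,G], logical=[n,G,A,o,C,F,i]

Answer: n,G,A,o,C,F,i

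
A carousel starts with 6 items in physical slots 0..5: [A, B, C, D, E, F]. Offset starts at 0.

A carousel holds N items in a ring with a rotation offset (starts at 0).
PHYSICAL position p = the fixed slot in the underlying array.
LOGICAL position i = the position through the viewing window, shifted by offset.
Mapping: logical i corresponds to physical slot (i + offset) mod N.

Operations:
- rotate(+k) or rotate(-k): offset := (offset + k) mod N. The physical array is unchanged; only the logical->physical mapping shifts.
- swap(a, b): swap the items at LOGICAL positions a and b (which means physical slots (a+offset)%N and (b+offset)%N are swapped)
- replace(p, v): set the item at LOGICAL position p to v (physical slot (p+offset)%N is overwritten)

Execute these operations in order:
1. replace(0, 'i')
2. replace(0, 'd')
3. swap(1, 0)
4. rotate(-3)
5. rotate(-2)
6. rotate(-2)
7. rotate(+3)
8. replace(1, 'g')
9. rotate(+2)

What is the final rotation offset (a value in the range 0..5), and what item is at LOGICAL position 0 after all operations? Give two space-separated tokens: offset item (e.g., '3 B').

After op 1 (replace(0, 'i')): offset=0, physical=[i,B,C,D,E,F], logical=[i,B,C,D,E,F]
After op 2 (replace(0, 'd')): offset=0, physical=[d,B,C,D,E,F], logical=[d,B,C,D,E,F]
After op 3 (swap(1, 0)): offset=0, physical=[B,d,C,D,E,F], logical=[B,d,C,D,E,F]
After op 4 (rotate(-3)): offset=3, physical=[B,d,C,D,E,F], logical=[D,E,F,B,d,C]
After op 5 (rotate(-2)): offset=1, physical=[B,d,C,D,E,F], logical=[d,C,D,E,F,B]
After op 6 (rotate(-2)): offset=5, physical=[B,d,C,D,E,F], logical=[F,B,d,C,D,E]
After op 7 (rotate(+3)): offset=2, physical=[B,d,C,D,E,F], logical=[C,D,E,F,B,d]
After op 8 (replace(1, 'g')): offset=2, physical=[B,d,C,g,E,F], logical=[C,g,E,F,B,d]
After op 9 (rotate(+2)): offset=4, physical=[B,d,C,g,E,F], logical=[E,F,B,d,C,g]

Answer: 4 E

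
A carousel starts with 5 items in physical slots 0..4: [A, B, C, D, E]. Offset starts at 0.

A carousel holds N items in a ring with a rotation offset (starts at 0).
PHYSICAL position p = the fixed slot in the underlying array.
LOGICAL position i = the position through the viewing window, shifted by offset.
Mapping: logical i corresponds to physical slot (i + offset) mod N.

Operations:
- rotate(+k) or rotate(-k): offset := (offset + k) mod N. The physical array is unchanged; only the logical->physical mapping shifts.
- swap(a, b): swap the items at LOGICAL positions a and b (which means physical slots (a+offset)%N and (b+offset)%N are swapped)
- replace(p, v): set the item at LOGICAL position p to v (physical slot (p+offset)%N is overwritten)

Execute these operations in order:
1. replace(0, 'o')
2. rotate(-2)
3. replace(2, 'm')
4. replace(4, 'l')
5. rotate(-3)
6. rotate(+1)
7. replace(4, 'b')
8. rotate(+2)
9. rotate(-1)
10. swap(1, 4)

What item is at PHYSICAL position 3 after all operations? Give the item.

Answer: B

Derivation:
After op 1 (replace(0, 'o')): offset=0, physical=[o,B,C,D,E], logical=[o,B,C,D,E]
After op 2 (rotate(-2)): offset=3, physical=[o,B,C,D,E], logical=[D,E,o,B,C]
After op 3 (replace(2, 'm')): offset=3, physical=[m,B,C,D,E], logical=[D,E,m,B,C]
After op 4 (replace(4, 'l')): offset=3, physical=[m,B,l,D,E], logical=[D,E,m,B,l]
After op 5 (rotate(-3)): offset=0, physical=[m,B,l,D,E], logical=[m,B,l,D,E]
After op 6 (rotate(+1)): offset=1, physical=[m,B,l,D,E], logical=[B,l,D,E,m]
After op 7 (replace(4, 'b')): offset=1, physical=[b,B,l,D,E], logical=[B,l,D,E,b]
After op 8 (rotate(+2)): offset=3, physical=[b,B,l,D,E], logical=[D,E,b,B,l]
After op 9 (rotate(-1)): offset=2, physical=[b,B,l,D,E], logical=[l,D,E,b,B]
After op 10 (swap(1, 4)): offset=2, physical=[b,D,l,B,E], logical=[l,B,E,b,D]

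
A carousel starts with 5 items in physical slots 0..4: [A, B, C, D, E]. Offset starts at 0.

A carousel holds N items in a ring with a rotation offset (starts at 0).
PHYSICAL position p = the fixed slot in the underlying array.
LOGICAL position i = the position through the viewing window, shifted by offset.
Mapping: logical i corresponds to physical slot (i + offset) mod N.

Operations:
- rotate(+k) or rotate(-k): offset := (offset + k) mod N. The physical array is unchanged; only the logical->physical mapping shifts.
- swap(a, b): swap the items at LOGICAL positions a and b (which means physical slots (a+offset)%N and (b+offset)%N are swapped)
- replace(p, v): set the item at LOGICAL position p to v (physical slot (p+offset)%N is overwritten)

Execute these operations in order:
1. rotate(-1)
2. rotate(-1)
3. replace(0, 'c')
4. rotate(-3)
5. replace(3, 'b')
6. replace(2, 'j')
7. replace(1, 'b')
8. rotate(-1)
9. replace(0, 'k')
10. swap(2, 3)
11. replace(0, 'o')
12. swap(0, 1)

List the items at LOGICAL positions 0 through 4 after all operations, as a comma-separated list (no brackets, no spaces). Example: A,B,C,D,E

Answer: A,o,j,b,b

Derivation:
After op 1 (rotate(-1)): offset=4, physical=[A,B,C,D,E], logical=[E,A,B,C,D]
After op 2 (rotate(-1)): offset=3, physical=[A,B,C,D,E], logical=[D,E,A,B,C]
After op 3 (replace(0, 'c')): offset=3, physical=[A,B,C,c,E], logical=[c,E,A,B,C]
After op 4 (rotate(-3)): offset=0, physical=[A,B,C,c,E], logical=[A,B,C,c,E]
After op 5 (replace(3, 'b')): offset=0, physical=[A,B,C,b,E], logical=[A,B,C,b,E]
After op 6 (replace(2, 'j')): offset=0, physical=[A,B,j,b,E], logical=[A,B,j,b,E]
After op 7 (replace(1, 'b')): offset=0, physical=[A,b,j,b,E], logical=[A,b,j,b,E]
After op 8 (rotate(-1)): offset=4, physical=[A,b,j,b,E], logical=[E,A,b,j,b]
After op 9 (replace(0, 'k')): offset=4, physical=[A,b,j,b,k], logical=[k,A,b,j,b]
After op 10 (swap(2, 3)): offset=4, physical=[A,j,b,b,k], logical=[k,A,j,b,b]
After op 11 (replace(0, 'o')): offset=4, physical=[A,j,b,b,o], logical=[o,A,j,b,b]
After op 12 (swap(0, 1)): offset=4, physical=[o,j,b,b,A], logical=[A,o,j,b,b]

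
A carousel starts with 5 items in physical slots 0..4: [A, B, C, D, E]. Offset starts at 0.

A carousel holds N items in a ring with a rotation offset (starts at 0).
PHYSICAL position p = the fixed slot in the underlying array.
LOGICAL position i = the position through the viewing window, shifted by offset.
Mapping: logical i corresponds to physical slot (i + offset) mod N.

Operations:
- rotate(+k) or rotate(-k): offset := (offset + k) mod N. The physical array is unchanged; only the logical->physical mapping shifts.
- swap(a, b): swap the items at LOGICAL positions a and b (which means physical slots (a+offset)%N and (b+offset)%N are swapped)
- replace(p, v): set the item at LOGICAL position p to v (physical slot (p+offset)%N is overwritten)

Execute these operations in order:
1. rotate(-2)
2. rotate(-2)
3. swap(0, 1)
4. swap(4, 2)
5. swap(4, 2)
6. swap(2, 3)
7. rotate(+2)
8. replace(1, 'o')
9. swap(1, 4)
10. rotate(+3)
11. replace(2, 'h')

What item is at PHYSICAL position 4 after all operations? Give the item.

After op 1 (rotate(-2)): offset=3, physical=[A,B,C,D,E], logical=[D,E,A,B,C]
After op 2 (rotate(-2)): offset=1, physical=[A,B,C,D,E], logical=[B,C,D,E,A]
After op 3 (swap(0, 1)): offset=1, physical=[A,C,B,D,E], logical=[C,B,D,E,A]
After op 4 (swap(4, 2)): offset=1, physical=[D,C,B,A,E], logical=[C,B,A,E,D]
After op 5 (swap(4, 2)): offset=1, physical=[A,C,B,D,E], logical=[C,B,D,E,A]
After op 6 (swap(2, 3)): offset=1, physical=[A,C,B,E,D], logical=[C,B,E,D,A]
After op 7 (rotate(+2)): offset=3, physical=[A,C,B,E,D], logical=[E,D,A,C,B]
After op 8 (replace(1, 'o')): offset=3, physical=[A,C,B,E,o], logical=[E,o,A,C,B]
After op 9 (swap(1, 4)): offset=3, physical=[A,C,o,E,B], logical=[E,B,A,C,o]
After op 10 (rotate(+3)): offset=1, physical=[A,C,o,E,B], logical=[C,o,E,B,A]
After op 11 (replace(2, 'h')): offset=1, physical=[A,C,o,h,B], logical=[C,o,h,B,A]

Answer: B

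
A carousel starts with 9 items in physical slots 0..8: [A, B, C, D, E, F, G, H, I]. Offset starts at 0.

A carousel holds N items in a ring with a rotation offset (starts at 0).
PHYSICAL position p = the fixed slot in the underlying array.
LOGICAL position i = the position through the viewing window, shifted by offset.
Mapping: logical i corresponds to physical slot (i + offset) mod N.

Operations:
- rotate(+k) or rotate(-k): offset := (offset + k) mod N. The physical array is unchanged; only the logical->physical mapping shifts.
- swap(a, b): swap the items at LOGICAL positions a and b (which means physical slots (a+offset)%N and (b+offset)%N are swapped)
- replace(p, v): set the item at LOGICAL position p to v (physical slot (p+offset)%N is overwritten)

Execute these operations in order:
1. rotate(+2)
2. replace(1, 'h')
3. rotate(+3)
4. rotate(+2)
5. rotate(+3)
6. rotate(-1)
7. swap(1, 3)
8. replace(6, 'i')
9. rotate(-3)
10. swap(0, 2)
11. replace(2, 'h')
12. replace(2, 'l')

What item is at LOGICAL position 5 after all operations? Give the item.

After op 1 (rotate(+2)): offset=2, physical=[A,B,C,D,E,F,G,H,I], logical=[C,D,E,F,G,H,I,A,B]
After op 2 (replace(1, 'h')): offset=2, physical=[A,B,C,h,E,F,G,H,I], logical=[C,h,E,F,G,H,I,A,B]
After op 3 (rotate(+3)): offset=5, physical=[A,B,C,h,E,F,G,H,I], logical=[F,G,H,I,A,B,C,h,E]
After op 4 (rotate(+2)): offset=7, physical=[A,B,C,h,E,F,G,H,I], logical=[H,I,A,B,C,h,E,F,G]
After op 5 (rotate(+3)): offset=1, physical=[A,B,C,h,E,F,G,H,I], logical=[B,C,h,E,F,G,H,I,A]
After op 6 (rotate(-1)): offset=0, physical=[A,B,C,h,E,F,G,H,I], logical=[A,B,C,h,E,F,G,H,I]
After op 7 (swap(1, 3)): offset=0, physical=[A,h,C,B,E,F,G,H,I], logical=[A,h,C,B,E,F,G,H,I]
After op 8 (replace(6, 'i')): offset=0, physical=[A,h,C,B,E,F,i,H,I], logical=[A,h,C,B,E,F,i,H,I]
After op 9 (rotate(-3)): offset=6, physical=[A,h,C,B,E,F,i,H,I], logical=[i,H,I,A,h,C,B,E,F]
After op 10 (swap(0, 2)): offset=6, physical=[A,h,C,B,E,F,I,H,i], logical=[I,H,i,A,h,C,B,E,F]
After op 11 (replace(2, 'h')): offset=6, physical=[A,h,C,B,E,F,I,H,h], logical=[I,H,h,A,h,C,B,E,F]
After op 12 (replace(2, 'l')): offset=6, physical=[A,h,C,B,E,F,I,H,l], logical=[I,H,l,A,h,C,B,E,F]

Answer: C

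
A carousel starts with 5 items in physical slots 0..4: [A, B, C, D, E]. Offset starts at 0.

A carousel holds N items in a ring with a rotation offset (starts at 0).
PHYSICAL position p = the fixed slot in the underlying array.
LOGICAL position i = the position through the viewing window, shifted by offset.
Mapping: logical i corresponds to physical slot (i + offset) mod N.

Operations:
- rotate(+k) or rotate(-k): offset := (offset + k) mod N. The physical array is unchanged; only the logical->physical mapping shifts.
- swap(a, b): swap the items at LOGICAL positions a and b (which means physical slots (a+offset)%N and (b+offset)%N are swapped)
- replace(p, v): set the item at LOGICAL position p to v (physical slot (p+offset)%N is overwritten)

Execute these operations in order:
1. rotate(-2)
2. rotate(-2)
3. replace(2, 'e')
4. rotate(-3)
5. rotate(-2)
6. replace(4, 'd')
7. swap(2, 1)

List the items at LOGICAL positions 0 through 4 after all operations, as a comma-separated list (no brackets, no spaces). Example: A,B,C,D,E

Answer: B,e,C,E,d

Derivation:
After op 1 (rotate(-2)): offset=3, physical=[A,B,C,D,E], logical=[D,E,A,B,C]
After op 2 (rotate(-2)): offset=1, physical=[A,B,C,D,E], logical=[B,C,D,E,A]
After op 3 (replace(2, 'e')): offset=1, physical=[A,B,C,e,E], logical=[B,C,e,E,A]
After op 4 (rotate(-3)): offset=3, physical=[A,B,C,e,E], logical=[e,E,A,B,C]
After op 5 (rotate(-2)): offset=1, physical=[A,B,C,e,E], logical=[B,C,e,E,A]
After op 6 (replace(4, 'd')): offset=1, physical=[d,B,C,e,E], logical=[B,C,e,E,d]
After op 7 (swap(2, 1)): offset=1, physical=[d,B,e,C,E], logical=[B,e,C,E,d]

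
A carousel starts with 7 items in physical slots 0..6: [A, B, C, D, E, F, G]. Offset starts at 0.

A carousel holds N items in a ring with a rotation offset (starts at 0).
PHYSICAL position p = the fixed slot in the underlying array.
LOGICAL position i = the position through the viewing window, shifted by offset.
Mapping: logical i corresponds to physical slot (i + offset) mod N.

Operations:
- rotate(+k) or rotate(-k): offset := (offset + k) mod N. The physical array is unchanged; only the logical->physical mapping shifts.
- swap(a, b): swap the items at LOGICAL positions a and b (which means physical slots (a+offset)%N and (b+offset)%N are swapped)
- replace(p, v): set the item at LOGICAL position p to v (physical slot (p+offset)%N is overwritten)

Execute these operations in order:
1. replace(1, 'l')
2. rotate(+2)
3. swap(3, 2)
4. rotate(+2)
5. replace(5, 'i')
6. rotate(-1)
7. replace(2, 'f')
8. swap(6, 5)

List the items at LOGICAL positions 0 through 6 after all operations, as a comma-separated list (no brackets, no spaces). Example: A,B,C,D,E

After op 1 (replace(1, 'l')): offset=0, physical=[A,l,C,D,E,F,G], logical=[A,l,C,D,E,F,G]
After op 2 (rotate(+2)): offset=2, physical=[A,l,C,D,E,F,G], logical=[C,D,E,F,G,A,l]
After op 3 (swap(3, 2)): offset=2, physical=[A,l,C,D,F,E,G], logical=[C,D,F,E,G,A,l]
After op 4 (rotate(+2)): offset=4, physical=[A,l,C,D,F,E,G], logical=[F,E,G,A,l,C,D]
After op 5 (replace(5, 'i')): offset=4, physical=[A,l,i,D,F,E,G], logical=[F,E,G,A,l,i,D]
After op 6 (rotate(-1)): offset=3, physical=[A,l,i,D,F,E,G], logical=[D,F,E,G,A,l,i]
After op 7 (replace(2, 'f')): offset=3, physical=[A,l,i,D,F,f,G], logical=[D,F,f,G,A,l,i]
After op 8 (swap(6, 5)): offset=3, physical=[A,i,l,D,F,f,G], logical=[D,F,f,G,A,i,l]

Answer: D,F,f,G,A,i,l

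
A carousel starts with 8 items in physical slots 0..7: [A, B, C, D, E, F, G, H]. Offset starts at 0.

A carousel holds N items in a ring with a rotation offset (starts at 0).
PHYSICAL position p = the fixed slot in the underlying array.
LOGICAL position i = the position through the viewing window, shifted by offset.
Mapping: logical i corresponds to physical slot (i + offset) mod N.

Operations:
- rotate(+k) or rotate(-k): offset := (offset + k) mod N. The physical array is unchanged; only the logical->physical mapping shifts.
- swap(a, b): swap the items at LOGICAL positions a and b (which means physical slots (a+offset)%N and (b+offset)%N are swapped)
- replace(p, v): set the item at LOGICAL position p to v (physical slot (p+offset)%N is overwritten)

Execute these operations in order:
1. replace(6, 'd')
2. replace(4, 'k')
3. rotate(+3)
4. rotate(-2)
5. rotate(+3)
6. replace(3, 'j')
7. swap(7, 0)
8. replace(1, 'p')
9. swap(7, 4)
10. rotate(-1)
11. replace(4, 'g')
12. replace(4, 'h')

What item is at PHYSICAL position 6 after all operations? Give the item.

Answer: d

Derivation:
After op 1 (replace(6, 'd')): offset=0, physical=[A,B,C,D,E,F,d,H], logical=[A,B,C,D,E,F,d,H]
After op 2 (replace(4, 'k')): offset=0, physical=[A,B,C,D,k,F,d,H], logical=[A,B,C,D,k,F,d,H]
After op 3 (rotate(+3)): offset=3, physical=[A,B,C,D,k,F,d,H], logical=[D,k,F,d,H,A,B,C]
After op 4 (rotate(-2)): offset=1, physical=[A,B,C,D,k,F,d,H], logical=[B,C,D,k,F,d,H,A]
After op 5 (rotate(+3)): offset=4, physical=[A,B,C,D,k,F,d,H], logical=[k,F,d,H,A,B,C,D]
After op 6 (replace(3, 'j')): offset=4, physical=[A,B,C,D,k,F,d,j], logical=[k,F,d,j,A,B,C,D]
After op 7 (swap(7, 0)): offset=4, physical=[A,B,C,k,D,F,d,j], logical=[D,F,d,j,A,B,C,k]
After op 8 (replace(1, 'p')): offset=4, physical=[A,B,C,k,D,p,d,j], logical=[D,p,d,j,A,B,C,k]
After op 9 (swap(7, 4)): offset=4, physical=[k,B,C,A,D,p,d,j], logical=[D,p,d,j,k,B,C,A]
After op 10 (rotate(-1)): offset=3, physical=[k,B,C,A,D,p,d,j], logical=[A,D,p,d,j,k,B,C]
After op 11 (replace(4, 'g')): offset=3, physical=[k,B,C,A,D,p,d,g], logical=[A,D,p,d,g,k,B,C]
After op 12 (replace(4, 'h')): offset=3, physical=[k,B,C,A,D,p,d,h], logical=[A,D,p,d,h,k,B,C]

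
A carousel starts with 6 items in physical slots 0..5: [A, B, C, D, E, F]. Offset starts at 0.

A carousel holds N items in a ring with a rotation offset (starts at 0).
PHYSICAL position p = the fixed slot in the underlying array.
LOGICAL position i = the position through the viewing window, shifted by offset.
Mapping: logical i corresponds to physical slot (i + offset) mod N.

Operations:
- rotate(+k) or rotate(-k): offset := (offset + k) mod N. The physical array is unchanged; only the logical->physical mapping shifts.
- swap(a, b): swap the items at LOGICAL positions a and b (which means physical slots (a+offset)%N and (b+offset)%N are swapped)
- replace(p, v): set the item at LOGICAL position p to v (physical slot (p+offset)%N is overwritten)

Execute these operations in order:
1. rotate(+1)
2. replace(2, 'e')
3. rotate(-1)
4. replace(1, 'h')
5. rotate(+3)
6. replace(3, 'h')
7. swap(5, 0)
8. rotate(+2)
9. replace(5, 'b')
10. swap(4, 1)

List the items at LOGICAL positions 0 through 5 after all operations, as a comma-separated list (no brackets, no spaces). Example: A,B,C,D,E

After op 1 (rotate(+1)): offset=1, physical=[A,B,C,D,E,F], logical=[B,C,D,E,F,A]
After op 2 (replace(2, 'e')): offset=1, physical=[A,B,C,e,E,F], logical=[B,C,e,E,F,A]
After op 3 (rotate(-1)): offset=0, physical=[A,B,C,e,E,F], logical=[A,B,C,e,E,F]
After op 4 (replace(1, 'h')): offset=0, physical=[A,h,C,e,E,F], logical=[A,h,C,e,E,F]
After op 5 (rotate(+3)): offset=3, physical=[A,h,C,e,E,F], logical=[e,E,F,A,h,C]
After op 6 (replace(3, 'h')): offset=3, physical=[h,h,C,e,E,F], logical=[e,E,F,h,h,C]
After op 7 (swap(5, 0)): offset=3, physical=[h,h,e,C,E,F], logical=[C,E,F,h,h,e]
After op 8 (rotate(+2)): offset=5, physical=[h,h,e,C,E,F], logical=[F,h,h,e,C,E]
After op 9 (replace(5, 'b')): offset=5, physical=[h,h,e,C,b,F], logical=[F,h,h,e,C,b]
After op 10 (swap(4, 1)): offset=5, physical=[C,h,e,h,b,F], logical=[F,C,h,e,h,b]

Answer: F,C,h,e,h,b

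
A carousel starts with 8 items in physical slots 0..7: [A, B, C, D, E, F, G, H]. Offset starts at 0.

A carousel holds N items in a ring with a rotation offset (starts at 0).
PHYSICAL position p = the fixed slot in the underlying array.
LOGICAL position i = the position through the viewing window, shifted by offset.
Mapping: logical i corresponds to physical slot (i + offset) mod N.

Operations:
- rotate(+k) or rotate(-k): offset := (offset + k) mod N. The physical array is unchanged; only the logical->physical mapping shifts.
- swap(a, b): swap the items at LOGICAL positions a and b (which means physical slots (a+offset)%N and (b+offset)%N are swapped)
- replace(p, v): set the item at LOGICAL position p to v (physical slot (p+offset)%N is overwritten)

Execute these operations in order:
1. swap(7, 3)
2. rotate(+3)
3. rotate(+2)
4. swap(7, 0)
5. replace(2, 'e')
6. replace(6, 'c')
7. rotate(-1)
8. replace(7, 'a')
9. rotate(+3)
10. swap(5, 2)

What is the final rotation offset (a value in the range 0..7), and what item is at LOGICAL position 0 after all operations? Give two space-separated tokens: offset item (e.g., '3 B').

Answer: 7 e

Derivation:
After op 1 (swap(7, 3)): offset=0, physical=[A,B,C,H,E,F,G,D], logical=[A,B,C,H,E,F,G,D]
After op 2 (rotate(+3)): offset=3, physical=[A,B,C,H,E,F,G,D], logical=[H,E,F,G,D,A,B,C]
After op 3 (rotate(+2)): offset=5, physical=[A,B,C,H,E,F,G,D], logical=[F,G,D,A,B,C,H,E]
After op 4 (swap(7, 0)): offset=5, physical=[A,B,C,H,F,E,G,D], logical=[E,G,D,A,B,C,H,F]
After op 5 (replace(2, 'e')): offset=5, physical=[A,B,C,H,F,E,G,e], logical=[E,G,e,A,B,C,H,F]
After op 6 (replace(6, 'c')): offset=5, physical=[A,B,C,c,F,E,G,e], logical=[E,G,e,A,B,C,c,F]
After op 7 (rotate(-1)): offset=4, physical=[A,B,C,c,F,E,G,e], logical=[F,E,G,e,A,B,C,c]
After op 8 (replace(7, 'a')): offset=4, physical=[A,B,C,a,F,E,G,e], logical=[F,E,G,e,A,B,C,a]
After op 9 (rotate(+3)): offset=7, physical=[A,B,C,a,F,E,G,e], logical=[e,A,B,C,a,F,E,G]
After op 10 (swap(5, 2)): offset=7, physical=[A,F,C,a,B,E,G,e], logical=[e,A,F,C,a,B,E,G]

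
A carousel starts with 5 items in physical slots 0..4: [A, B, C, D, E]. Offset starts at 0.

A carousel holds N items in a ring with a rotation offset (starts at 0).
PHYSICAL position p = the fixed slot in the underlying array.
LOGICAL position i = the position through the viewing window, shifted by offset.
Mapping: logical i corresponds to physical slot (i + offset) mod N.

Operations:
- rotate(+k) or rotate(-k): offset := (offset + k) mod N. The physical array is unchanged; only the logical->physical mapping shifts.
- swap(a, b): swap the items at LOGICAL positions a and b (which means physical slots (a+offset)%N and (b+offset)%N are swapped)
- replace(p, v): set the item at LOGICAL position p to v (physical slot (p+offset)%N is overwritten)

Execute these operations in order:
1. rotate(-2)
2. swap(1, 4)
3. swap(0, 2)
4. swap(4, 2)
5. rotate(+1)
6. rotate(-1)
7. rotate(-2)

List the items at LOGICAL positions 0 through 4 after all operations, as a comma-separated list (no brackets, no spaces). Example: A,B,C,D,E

After op 1 (rotate(-2)): offset=3, physical=[A,B,C,D,E], logical=[D,E,A,B,C]
After op 2 (swap(1, 4)): offset=3, physical=[A,B,E,D,C], logical=[D,C,A,B,E]
After op 3 (swap(0, 2)): offset=3, physical=[D,B,E,A,C], logical=[A,C,D,B,E]
After op 4 (swap(4, 2)): offset=3, physical=[E,B,D,A,C], logical=[A,C,E,B,D]
After op 5 (rotate(+1)): offset=4, physical=[E,B,D,A,C], logical=[C,E,B,D,A]
After op 6 (rotate(-1)): offset=3, physical=[E,B,D,A,C], logical=[A,C,E,B,D]
After op 7 (rotate(-2)): offset=1, physical=[E,B,D,A,C], logical=[B,D,A,C,E]

Answer: B,D,A,C,E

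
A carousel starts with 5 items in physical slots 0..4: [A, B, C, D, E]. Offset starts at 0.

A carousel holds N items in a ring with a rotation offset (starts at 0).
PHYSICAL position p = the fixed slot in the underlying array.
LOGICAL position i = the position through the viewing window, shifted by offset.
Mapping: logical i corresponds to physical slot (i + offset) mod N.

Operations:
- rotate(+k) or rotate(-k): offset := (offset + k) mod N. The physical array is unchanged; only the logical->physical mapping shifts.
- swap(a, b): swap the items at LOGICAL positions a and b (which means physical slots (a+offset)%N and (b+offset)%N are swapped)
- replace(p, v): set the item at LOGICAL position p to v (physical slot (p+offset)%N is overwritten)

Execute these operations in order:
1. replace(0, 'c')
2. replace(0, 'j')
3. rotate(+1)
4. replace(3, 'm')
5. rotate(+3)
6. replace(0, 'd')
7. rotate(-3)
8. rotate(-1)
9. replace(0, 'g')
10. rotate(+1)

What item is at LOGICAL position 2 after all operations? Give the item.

Answer: D

Derivation:
After op 1 (replace(0, 'c')): offset=0, physical=[c,B,C,D,E], logical=[c,B,C,D,E]
After op 2 (replace(0, 'j')): offset=0, physical=[j,B,C,D,E], logical=[j,B,C,D,E]
After op 3 (rotate(+1)): offset=1, physical=[j,B,C,D,E], logical=[B,C,D,E,j]
After op 4 (replace(3, 'm')): offset=1, physical=[j,B,C,D,m], logical=[B,C,D,m,j]
After op 5 (rotate(+3)): offset=4, physical=[j,B,C,D,m], logical=[m,j,B,C,D]
After op 6 (replace(0, 'd')): offset=4, physical=[j,B,C,D,d], logical=[d,j,B,C,D]
After op 7 (rotate(-3)): offset=1, physical=[j,B,C,D,d], logical=[B,C,D,d,j]
After op 8 (rotate(-1)): offset=0, physical=[j,B,C,D,d], logical=[j,B,C,D,d]
After op 9 (replace(0, 'g')): offset=0, physical=[g,B,C,D,d], logical=[g,B,C,D,d]
After op 10 (rotate(+1)): offset=1, physical=[g,B,C,D,d], logical=[B,C,D,d,g]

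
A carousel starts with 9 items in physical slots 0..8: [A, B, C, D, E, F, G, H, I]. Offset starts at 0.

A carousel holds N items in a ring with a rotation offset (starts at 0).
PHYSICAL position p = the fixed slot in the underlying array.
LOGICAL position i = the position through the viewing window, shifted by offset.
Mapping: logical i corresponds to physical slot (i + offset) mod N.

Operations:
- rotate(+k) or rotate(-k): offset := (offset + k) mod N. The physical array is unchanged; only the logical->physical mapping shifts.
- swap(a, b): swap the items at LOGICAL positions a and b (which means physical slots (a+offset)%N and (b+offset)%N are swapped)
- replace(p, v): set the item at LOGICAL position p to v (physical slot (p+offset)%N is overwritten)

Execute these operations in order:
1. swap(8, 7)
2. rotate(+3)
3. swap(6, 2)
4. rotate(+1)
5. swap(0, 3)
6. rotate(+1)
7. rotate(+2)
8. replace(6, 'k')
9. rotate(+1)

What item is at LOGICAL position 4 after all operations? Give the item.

After op 1 (swap(8, 7)): offset=0, physical=[A,B,C,D,E,F,G,I,H], logical=[A,B,C,D,E,F,G,I,H]
After op 2 (rotate(+3)): offset=3, physical=[A,B,C,D,E,F,G,I,H], logical=[D,E,F,G,I,H,A,B,C]
After op 3 (swap(6, 2)): offset=3, physical=[F,B,C,D,E,A,G,I,H], logical=[D,E,A,G,I,H,F,B,C]
After op 4 (rotate(+1)): offset=4, physical=[F,B,C,D,E,A,G,I,H], logical=[E,A,G,I,H,F,B,C,D]
After op 5 (swap(0, 3)): offset=4, physical=[F,B,C,D,I,A,G,E,H], logical=[I,A,G,E,H,F,B,C,D]
After op 6 (rotate(+1)): offset=5, physical=[F,B,C,D,I,A,G,E,H], logical=[A,G,E,H,F,B,C,D,I]
After op 7 (rotate(+2)): offset=7, physical=[F,B,C,D,I,A,G,E,H], logical=[E,H,F,B,C,D,I,A,G]
After op 8 (replace(6, 'k')): offset=7, physical=[F,B,C,D,k,A,G,E,H], logical=[E,H,F,B,C,D,k,A,G]
After op 9 (rotate(+1)): offset=8, physical=[F,B,C,D,k,A,G,E,H], logical=[H,F,B,C,D,k,A,G,E]

Answer: D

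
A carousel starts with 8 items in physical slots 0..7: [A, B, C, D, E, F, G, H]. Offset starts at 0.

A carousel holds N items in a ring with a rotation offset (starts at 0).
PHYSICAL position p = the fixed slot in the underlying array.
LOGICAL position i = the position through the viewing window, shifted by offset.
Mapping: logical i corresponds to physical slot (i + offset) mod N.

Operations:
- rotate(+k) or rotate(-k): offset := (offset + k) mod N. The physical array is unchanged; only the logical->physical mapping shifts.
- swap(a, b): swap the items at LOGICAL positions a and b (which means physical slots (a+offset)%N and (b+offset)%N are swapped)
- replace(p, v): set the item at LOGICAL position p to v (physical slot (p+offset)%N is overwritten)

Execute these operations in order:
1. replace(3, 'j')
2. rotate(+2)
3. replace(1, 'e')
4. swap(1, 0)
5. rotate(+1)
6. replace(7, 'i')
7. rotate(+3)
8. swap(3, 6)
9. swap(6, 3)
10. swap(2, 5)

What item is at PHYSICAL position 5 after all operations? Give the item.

After op 1 (replace(3, 'j')): offset=0, physical=[A,B,C,j,E,F,G,H], logical=[A,B,C,j,E,F,G,H]
After op 2 (rotate(+2)): offset=2, physical=[A,B,C,j,E,F,G,H], logical=[C,j,E,F,G,H,A,B]
After op 3 (replace(1, 'e')): offset=2, physical=[A,B,C,e,E,F,G,H], logical=[C,e,E,F,G,H,A,B]
After op 4 (swap(1, 0)): offset=2, physical=[A,B,e,C,E,F,G,H], logical=[e,C,E,F,G,H,A,B]
After op 5 (rotate(+1)): offset=3, physical=[A,B,e,C,E,F,G,H], logical=[C,E,F,G,H,A,B,e]
After op 6 (replace(7, 'i')): offset=3, physical=[A,B,i,C,E,F,G,H], logical=[C,E,F,G,H,A,B,i]
After op 7 (rotate(+3)): offset=6, physical=[A,B,i,C,E,F,G,H], logical=[G,H,A,B,i,C,E,F]
After op 8 (swap(3, 6)): offset=6, physical=[A,E,i,C,B,F,G,H], logical=[G,H,A,E,i,C,B,F]
After op 9 (swap(6, 3)): offset=6, physical=[A,B,i,C,E,F,G,H], logical=[G,H,A,B,i,C,E,F]
After op 10 (swap(2, 5)): offset=6, physical=[C,B,i,A,E,F,G,H], logical=[G,H,C,B,i,A,E,F]

Answer: F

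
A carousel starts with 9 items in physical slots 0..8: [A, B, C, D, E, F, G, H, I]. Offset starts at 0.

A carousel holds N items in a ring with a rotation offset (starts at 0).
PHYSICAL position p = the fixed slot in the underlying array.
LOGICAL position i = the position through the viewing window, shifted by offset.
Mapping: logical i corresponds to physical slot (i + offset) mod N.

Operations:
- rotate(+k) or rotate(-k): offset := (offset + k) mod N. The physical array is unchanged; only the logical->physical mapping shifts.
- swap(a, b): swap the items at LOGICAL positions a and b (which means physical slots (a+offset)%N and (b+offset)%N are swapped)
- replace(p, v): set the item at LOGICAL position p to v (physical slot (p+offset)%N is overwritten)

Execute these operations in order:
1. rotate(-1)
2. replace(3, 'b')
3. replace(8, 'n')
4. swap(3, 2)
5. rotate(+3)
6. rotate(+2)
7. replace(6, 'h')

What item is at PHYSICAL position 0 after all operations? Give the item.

Answer: A

Derivation:
After op 1 (rotate(-1)): offset=8, physical=[A,B,C,D,E,F,G,H,I], logical=[I,A,B,C,D,E,F,G,H]
After op 2 (replace(3, 'b')): offset=8, physical=[A,B,b,D,E,F,G,H,I], logical=[I,A,B,b,D,E,F,G,H]
After op 3 (replace(8, 'n')): offset=8, physical=[A,B,b,D,E,F,G,n,I], logical=[I,A,B,b,D,E,F,G,n]
After op 4 (swap(3, 2)): offset=8, physical=[A,b,B,D,E,F,G,n,I], logical=[I,A,b,B,D,E,F,G,n]
After op 5 (rotate(+3)): offset=2, physical=[A,b,B,D,E,F,G,n,I], logical=[B,D,E,F,G,n,I,A,b]
After op 6 (rotate(+2)): offset=4, physical=[A,b,B,D,E,F,G,n,I], logical=[E,F,G,n,I,A,b,B,D]
After op 7 (replace(6, 'h')): offset=4, physical=[A,h,B,D,E,F,G,n,I], logical=[E,F,G,n,I,A,h,B,D]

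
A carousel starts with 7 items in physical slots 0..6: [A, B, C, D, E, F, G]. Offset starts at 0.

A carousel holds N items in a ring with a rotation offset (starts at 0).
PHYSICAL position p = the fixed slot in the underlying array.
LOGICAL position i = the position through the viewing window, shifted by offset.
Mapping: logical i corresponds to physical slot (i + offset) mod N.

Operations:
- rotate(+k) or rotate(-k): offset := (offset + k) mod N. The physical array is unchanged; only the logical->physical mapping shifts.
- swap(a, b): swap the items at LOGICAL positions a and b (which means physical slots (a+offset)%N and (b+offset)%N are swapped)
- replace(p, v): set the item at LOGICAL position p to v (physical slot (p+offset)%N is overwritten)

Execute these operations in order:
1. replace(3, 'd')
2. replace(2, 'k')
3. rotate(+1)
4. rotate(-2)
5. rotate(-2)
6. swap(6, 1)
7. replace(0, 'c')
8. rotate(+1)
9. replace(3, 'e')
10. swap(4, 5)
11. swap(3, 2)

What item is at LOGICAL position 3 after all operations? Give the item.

After op 1 (replace(3, 'd')): offset=0, physical=[A,B,C,d,E,F,G], logical=[A,B,C,d,E,F,G]
After op 2 (replace(2, 'k')): offset=0, physical=[A,B,k,d,E,F,G], logical=[A,B,k,d,E,F,G]
After op 3 (rotate(+1)): offset=1, physical=[A,B,k,d,E,F,G], logical=[B,k,d,E,F,G,A]
After op 4 (rotate(-2)): offset=6, physical=[A,B,k,d,E,F,G], logical=[G,A,B,k,d,E,F]
After op 5 (rotate(-2)): offset=4, physical=[A,B,k,d,E,F,G], logical=[E,F,G,A,B,k,d]
After op 6 (swap(6, 1)): offset=4, physical=[A,B,k,F,E,d,G], logical=[E,d,G,A,B,k,F]
After op 7 (replace(0, 'c')): offset=4, physical=[A,B,k,F,c,d,G], logical=[c,d,G,A,B,k,F]
After op 8 (rotate(+1)): offset=5, physical=[A,B,k,F,c,d,G], logical=[d,G,A,B,k,F,c]
After op 9 (replace(3, 'e')): offset=5, physical=[A,e,k,F,c,d,G], logical=[d,G,A,e,k,F,c]
After op 10 (swap(4, 5)): offset=5, physical=[A,e,F,k,c,d,G], logical=[d,G,A,e,F,k,c]
After op 11 (swap(3, 2)): offset=5, physical=[e,A,F,k,c,d,G], logical=[d,G,e,A,F,k,c]

Answer: A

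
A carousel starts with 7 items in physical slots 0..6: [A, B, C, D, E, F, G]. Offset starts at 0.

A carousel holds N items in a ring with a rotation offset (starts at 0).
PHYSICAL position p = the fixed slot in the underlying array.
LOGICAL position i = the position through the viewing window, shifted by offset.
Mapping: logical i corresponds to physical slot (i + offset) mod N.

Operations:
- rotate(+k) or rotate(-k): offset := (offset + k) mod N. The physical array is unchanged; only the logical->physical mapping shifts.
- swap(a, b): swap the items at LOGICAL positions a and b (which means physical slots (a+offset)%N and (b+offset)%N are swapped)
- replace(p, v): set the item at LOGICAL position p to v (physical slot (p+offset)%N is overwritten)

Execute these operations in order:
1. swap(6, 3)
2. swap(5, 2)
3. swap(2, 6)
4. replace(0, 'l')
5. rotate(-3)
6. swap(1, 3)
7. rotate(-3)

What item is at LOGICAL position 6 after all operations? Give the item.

Answer: C

Derivation:
After op 1 (swap(6, 3)): offset=0, physical=[A,B,C,G,E,F,D], logical=[A,B,C,G,E,F,D]
After op 2 (swap(5, 2)): offset=0, physical=[A,B,F,G,E,C,D], logical=[A,B,F,G,E,C,D]
After op 3 (swap(2, 6)): offset=0, physical=[A,B,D,G,E,C,F], logical=[A,B,D,G,E,C,F]
After op 4 (replace(0, 'l')): offset=0, physical=[l,B,D,G,E,C,F], logical=[l,B,D,G,E,C,F]
After op 5 (rotate(-3)): offset=4, physical=[l,B,D,G,E,C,F], logical=[E,C,F,l,B,D,G]
After op 6 (swap(1, 3)): offset=4, physical=[C,B,D,G,E,l,F], logical=[E,l,F,C,B,D,G]
After op 7 (rotate(-3)): offset=1, physical=[C,B,D,G,E,l,F], logical=[B,D,G,E,l,F,C]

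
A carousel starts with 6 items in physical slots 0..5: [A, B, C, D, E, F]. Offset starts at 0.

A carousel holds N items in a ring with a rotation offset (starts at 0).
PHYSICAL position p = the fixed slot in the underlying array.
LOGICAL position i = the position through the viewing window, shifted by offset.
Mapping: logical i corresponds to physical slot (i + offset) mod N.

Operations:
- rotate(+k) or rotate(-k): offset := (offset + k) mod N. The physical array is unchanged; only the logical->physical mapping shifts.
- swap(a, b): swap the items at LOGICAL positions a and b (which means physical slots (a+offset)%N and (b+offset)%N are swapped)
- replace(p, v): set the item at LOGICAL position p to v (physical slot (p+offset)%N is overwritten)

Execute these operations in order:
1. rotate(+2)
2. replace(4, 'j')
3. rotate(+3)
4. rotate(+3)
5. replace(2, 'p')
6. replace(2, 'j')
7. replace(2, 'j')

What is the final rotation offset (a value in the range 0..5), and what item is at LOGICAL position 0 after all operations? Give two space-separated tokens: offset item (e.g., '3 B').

Answer: 2 C

Derivation:
After op 1 (rotate(+2)): offset=2, physical=[A,B,C,D,E,F], logical=[C,D,E,F,A,B]
After op 2 (replace(4, 'j')): offset=2, physical=[j,B,C,D,E,F], logical=[C,D,E,F,j,B]
After op 3 (rotate(+3)): offset=5, physical=[j,B,C,D,E,F], logical=[F,j,B,C,D,E]
After op 4 (rotate(+3)): offset=2, physical=[j,B,C,D,E,F], logical=[C,D,E,F,j,B]
After op 5 (replace(2, 'p')): offset=2, physical=[j,B,C,D,p,F], logical=[C,D,p,F,j,B]
After op 6 (replace(2, 'j')): offset=2, physical=[j,B,C,D,j,F], logical=[C,D,j,F,j,B]
After op 7 (replace(2, 'j')): offset=2, physical=[j,B,C,D,j,F], logical=[C,D,j,F,j,B]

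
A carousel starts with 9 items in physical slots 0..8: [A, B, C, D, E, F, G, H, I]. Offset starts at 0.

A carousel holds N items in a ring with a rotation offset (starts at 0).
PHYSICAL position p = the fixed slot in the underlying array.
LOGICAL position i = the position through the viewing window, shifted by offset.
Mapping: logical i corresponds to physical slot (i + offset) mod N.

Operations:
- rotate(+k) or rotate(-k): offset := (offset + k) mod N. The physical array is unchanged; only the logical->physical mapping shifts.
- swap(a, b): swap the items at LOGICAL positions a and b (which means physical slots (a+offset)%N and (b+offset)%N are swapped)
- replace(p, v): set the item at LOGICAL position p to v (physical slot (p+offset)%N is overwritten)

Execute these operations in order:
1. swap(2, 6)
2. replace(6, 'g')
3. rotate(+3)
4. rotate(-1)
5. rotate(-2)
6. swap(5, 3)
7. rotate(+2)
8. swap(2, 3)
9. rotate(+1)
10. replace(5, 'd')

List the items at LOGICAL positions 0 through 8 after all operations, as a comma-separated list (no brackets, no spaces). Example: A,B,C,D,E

After op 1 (swap(2, 6)): offset=0, physical=[A,B,G,D,E,F,C,H,I], logical=[A,B,G,D,E,F,C,H,I]
After op 2 (replace(6, 'g')): offset=0, physical=[A,B,G,D,E,F,g,H,I], logical=[A,B,G,D,E,F,g,H,I]
After op 3 (rotate(+3)): offset=3, physical=[A,B,G,D,E,F,g,H,I], logical=[D,E,F,g,H,I,A,B,G]
After op 4 (rotate(-1)): offset=2, physical=[A,B,G,D,E,F,g,H,I], logical=[G,D,E,F,g,H,I,A,B]
After op 5 (rotate(-2)): offset=0, physical=[A,B,G,D,E,F,g,H,I], logical=[A,B,G,D,E,F,g,H,I]
After op 6 (swap(5, 3)): offset=0, physical=[A,B,G,F,E,D,g,H,I], logical=[A,B,G,F,E,D,g,H,I]
After op 7 (rotate(+2)): offset=2, physical=[A,B,G,F,E,D,g,H,I], logical=[G,F,E,D,g,H,I,A,B]
After op 8 (swap(2, 3)): offset=2, physical=[A,B,G,F,D,E,g,H,I], logical=[G,F,D,E,g,H,I,A,B]
After op 9 (rotate(+1)): offset=3, physical=[A,B,G,F,D,E,g,H,I], logical=[F,D,E,g,H,I,A,B,G]
After op 10 (replace(5, 'd')): offset=3, physical=[A,B,G,F,D,E,g,H,d], logical=[F,D,E,g,H,d,A,B,G]

Answer: F,D,E,g,H,d,A,B,G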